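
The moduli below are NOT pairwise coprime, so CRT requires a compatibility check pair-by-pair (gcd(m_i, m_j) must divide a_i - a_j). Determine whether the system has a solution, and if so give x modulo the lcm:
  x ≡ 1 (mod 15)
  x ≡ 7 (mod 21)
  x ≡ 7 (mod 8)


Moduli 15, 21, 8 are not pairwise coprime, so CRT works modulo lcm(m_i) when all pairwise compatibility conditions hold.
Pairwise compatibility: gcd(m_i, m_j) must divide a_i - a_j for every pair.
Merge one congruence at a time:
  Start: x ≡ 1 (mod 15).
  Combine with x ≡ 7 (mod 21): gcd(15, 21) = 3; 7 - 1 = 6, which IS divisible by 3, so compatible.
    Write x = 1 + 15·t and substitute into x ≡ 7 (mod 21): 15·t ≡ 7 − 1 = 6 (mod 21).
    Divide the congruence (and modulus) by g = 3: 5·t ≡ 2 (mod 7).
    The inverse of 5 mod 7 is 3 (since 5·3 = 15 = 2·7 + 1), so t ≡ 3·2 = 6 ≡ 6 (mod 7).
    Then x = 1 + 15·6 = 91, valid modulo lcm(15, 21) = 105: x ≡ 91 (mod 105).
  Combine with x ≡ 7 (mod 8): gcd(105, 8) = 1; 7 - 91 = -84, which IS divisible by 1, so compatible.
    Write x = 91 + 105·t and substitute into x ≡ 7 (mod 8): 105·t ≡ 7 − 91 = -84 (mod 8).
    Reduce coefficients mod 8: 1·t ≡ 4 (mod 8).
    So t ≡ 4 (mod 8).
    Then x = 91 + 105·4 = 511, valid modulo lcm(105, 8) = 840: x ≡ 511 (mod 840).
Verify: 511 mod 15 = 1, 511 mod 21 = 7, 511 mod 8 = 7.

x ≡ 511 (mod 840).


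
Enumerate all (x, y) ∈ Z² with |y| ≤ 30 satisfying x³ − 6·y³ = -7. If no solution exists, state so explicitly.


The equation is x³ - 6y³ = -7. For fixed y, x³ = 6·y³ − 7, so a solution requires the RHS to be a perfect cube.
Strategy: iterate y from -30 to 30, compute RHS = 6·y³ − 7, and check whether it is a (positive or negative) perfect cube.
Check small values of y:
  y = 0: RHS = -7 is not a perfect cube.
  y = 1: RHS = -1 = (-1)³ ⇒ x = -1 works.
  y = -1: RHS = -13 is not a perfect cube.
  y = 2: RHS = 41 is not a perfect cube.
  y = -2: RHS = -55 is not a perfect cube.
  y = 3: RHS = 155 is not a perfect cube.
  y = -3: RHS = -169 is not a perfect cube.
Continuing the search up to |y| = 30 finds no further solutions beyond those listed.
Collected solutions: (-1, 1).

Solutions (with |y| ≤ 30): (-1, 1).


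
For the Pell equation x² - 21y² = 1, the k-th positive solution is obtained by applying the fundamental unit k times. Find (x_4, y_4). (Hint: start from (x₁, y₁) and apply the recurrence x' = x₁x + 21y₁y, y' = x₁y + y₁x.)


Step 1: Find the fundamental solution (x₁, y₁) of x² - 21y² = 1.
  Expand √21 as a continued fraction. a₀ = ⌊√21⌋ = 4; iterate m_{k+1} = d_k·a_k − m_k, d_{k+1} = (21 − m_{k+1}²)/d_k, a_{k+1} = ⌊(a₀ + m_{k+1})/d_{k+1}⌋ (starting m₀ = 0, d₀ = 1), with convergents p_k = a_k·p_{k-1} + p_{k-2}, q_k = a_k·q_{k-1} + q_{k-2} (p₋₁ = 1, q₋₁ = 0):
  k = 0: a₀ = 4; p₀/q₀ = 4/1; p₀² − 21·q₀² = 16 − 21 = -5.
  k = 1: m = 4, d = 5, a = ⌊(4 + 4)/5⌋ = 1; p/q = (1·4 + 1)/(1·1 + 0) = 5/1; p² − 21·q² = 25 − 21 = 4.
  k = 2: m = 1, d = 4, a = ⌊(4 + 1)/4⌋ = 1; p/q = (1·5 + 4)/(1·1 + 1) = 9/2; p² − 21·q² = 81 − 84 = -3.
  k = 3: m = 3, d = 3, a = ⌊(4 + 3)/3⌋ = 2; p/q = (2·9 + 5)/(2·2 + 1) = 23/5; p² − 21·q² = 529 − 525 = 4.
  k = 4: m = 3, d = 4, a = ⌊(4 + 3)/4⌋ = 1; p/q = (1·23 + 9)/(1·5 + 2) = 32/7; p² − 21·q² = 1024 − 1029 = -5.
  k = 5: m = 1, d = 5, a = ⌊(4 + 1)/5⌋ = 1; p/q = (1·32 + 23)/(1·7 + 5) = 55/12; p² − 21·q² = 3025 − 3024 = 1.
  The first convergent with p² − 21·q² = 1 gives the fundamental solution (x₁, y₁) = (55, 12).
Step 2: Apply the recurrence (x_{n+1}, y_{n+1}) = (x₁x_n + 21y₁y_n, x₁y_n + y₁x_n) repeatedly.
  From (x_1, y_1) = (55, 12): x_2 = 55·55 + 21·12·12 = 6049; y_2 = 55·12 + 12·55 = 1320.
  From (x_2, y_2) = (6049, 1320): x_3 = 55·6049 + 21·12·1320 = 665335; y_3 = 55·1320 + 12·6049 = 145188.
  From (x_3, y_3) = (665335, 145188): x_4 = 55·665335 + 21·12·145188 = 73180801; y_4 = 55·145188 + 12·665335 = 15969360.
Step 3: Verify x_4² - 21·y_4² = 5355429635001601 - 5355429635001600 = 1 (should be 1). ✓

(x_1, y_1) = (55, 12); (x_4, y_4) = (73180801, 15969360).


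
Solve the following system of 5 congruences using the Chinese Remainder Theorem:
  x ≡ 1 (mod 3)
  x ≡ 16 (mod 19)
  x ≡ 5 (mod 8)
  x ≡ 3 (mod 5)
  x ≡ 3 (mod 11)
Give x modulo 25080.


Product of moduli M = 3 · 19 · 8 · 5 · 11 = 25080.
Merge one congruence at a time:
  Start: x ≡ 1 (mod 3).
  Combine with x ≡ 16 (mod 19); new modulus lcm = 57.
    Write x = 1 + 3·t and substitute into x ≡ 16 (mod 19): 3·t ≡ 16 − 1 = 15 (mod 19).
    The inverse of 3 mod 19 is 13 (since 3·13 = 39 = 2·19 + 1), so t ≡ 13·15 = 195 ≡ 5 (mod 19).
    Then x = 1 + 3·5 = 16, valid modulo lcm(3, 19) = 57: x ≡ 16 (mod 57).
  Combine with x ≡ 5 (mod 8); new modulus lcm = 456.
    Write x = 16 + 57·t and substitute into x ≡ 5 (mod 8): 57·t ≡ 5 − 16 = -11 (mod 8).
    Reduce coefficients mod 8: 1·t ≡ 5 (mod 8).
    So t ≡ 5 (mod 8).
    Then x = 16 + 57·5 = 301, valid modulo lcm(57, 8) = 456: x ≡ 301 (mod 456).
  Combine with x ≡ 3 (mod 5); new modulus lcm = 2280.
    Write x = 301 + 456·t and substitute into x ≡ 3 (mod 5): 456·t ≡ 3 − 301 = -298 (mod 5).
    Reduce coefficients mod 5: 1·t ≡ 2 (mod 5).
    So t ≡ 2 (mod 5).
    Then x = 301 + 456·2 = 1213, valid modulo lcm(456, 5) = 2280: x ≡ 1213 (mod 2280).
  Combine with x ≡ 3 (mod 11); new modulus lcm = 25080.
    Write x = 1213 + 2280·t and substitute into x ≡ 3 (mod 11): 2280·t ≡ 3 − 1213 = -1210 (mod 11).
    Reduce coefficients mod 11: 3·t ≡ 0 (mod 11).
    The inverse of 3 mod 11 is 4 (since 3·4 = 12 = 1·11 + 1), so t ≡ 4·0 = 0 ≡ 0 (mod 11).
    Then x = 1213 + 2280·0 = 1213, valid modulo lcm(2280, 11) = 25080: x ≡ 1213 (mod 25080).
Verify against each original: 1213 mod 3 = 1, 1213 mod 19 = 16, 1213 mod 8 = 5, 1213 mod 5 = 3, 1213 mod 11 = 3.

x ≡ 1213 (mod 25080).


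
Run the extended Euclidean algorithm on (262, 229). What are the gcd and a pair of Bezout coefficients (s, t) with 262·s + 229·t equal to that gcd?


Euclidean algorithm on (262, 229) — divide until remainder is 0:
  262 = 1 · 229 + 33
  229 = 6 · 33 + 31
  33 = 1 · 31 + 2
  31 = 15 · 2 + 1
  2 = 2 · 1 + 0
gcd(262, 229) = 1.
Track Bezout coefficients alongside the remainders: start with r₀ = 262 = a·1 + b·0 (s = 1, t = 0) and r₁ = 229 = a·0 + b·1 (s = 0, t = 1); each new remainder r_{k+1} = r_{k-1} − q_k·r_k inherits s_{k+1} = s_{k-1} − q_k·s_k, t_{k+1} = t_{k-1} − q_k·t_k, so r_k = a·s_k + b·t_k at every step:
  q = 1: r = 33, s = 1 − 1·0 = 1, t = 0 − 1·1 = -1  (check: 262·1 + 229·(-1) = 33)
  q = 6: r = 31, s = 0 − 6·1 = -6, t = 1 − 6·(-1) = 7  (check: 262·(-6) + 229·7 = 31)
  q = 1: r = 2, s = 1 − 1·(-6) = 7, t = -1 − 1·7 = -8  (check: 262·7 + 229·(-8) = 2)
  q = 15: r = 1, s = -6 − 15·7 = -111, t = 7 − 15·(-8) = 127  (check: 262·(-111) + 229·127 = 1)
The row with r = 1 (the gcd) gives the Bezout coefficients s = -111, t = 127.
Result: 262 · (-111) + 229 · (127) = 1.

gcd(262, 229) = 1; s = -111, t = 127 (check: 262·(-111) + 229·127 = 1).


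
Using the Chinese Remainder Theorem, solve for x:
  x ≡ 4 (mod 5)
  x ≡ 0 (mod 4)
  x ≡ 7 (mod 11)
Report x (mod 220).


Moduli 5, 4, 11 are pairwise coprime; by CRT there is a unique solution modulo M = 5 · 4 · 11 = 220.
Solve pairwise, accumulating the modulus:
  Start with x ≡ 4 (mod 5).
  Combine with x ≡ 0 (mod 4): since gcd(5, 4) = 1, we get a unique residue mod 20.
    Write x = 4 + 5·t and substitute into x ≡ 0 (mod 4): 5·t ≡ 0 − 4 = -4 (mod 4).
    Reduce coefficients mod 4: 1·t ≡ 0 (mod 4).
    So t ≡ 0 (mod 4).
    Then x = 4 + 5·0 = 4, valid modulo lcm(5, 4) = 20: x ≡ 4 (mod 20).
  Combine with x ≡ 7 (mod 11): since gcd(20, 11) = 1, we get a unique residue mod 220.
    Write x = 4 + 20·t and substitute into x ≡ 7 (mod 11): 20·t ≡ 7 − 4 = 3 (mod 11).
    Reduce coefficients mod 11: 9·t ≡ 3 (mod 11).
    The inverse of 9 mod 11 is 5 (since 9·5 = 45 = 4·11 + 1), so t ≡ 5·3 = 15 ≡ 4 (mod 11).
    Then x = 4 + 20·4 = 84, valid modulo lcm(20, 11) = 220: x ≡ 84 (mod 220).
Verify: 84 mod 5 = 4 ✓, 84 mod 4 = 0 ✓, 84 mod 11 = 7 ✓.

x ≡ 84 (mod 220).


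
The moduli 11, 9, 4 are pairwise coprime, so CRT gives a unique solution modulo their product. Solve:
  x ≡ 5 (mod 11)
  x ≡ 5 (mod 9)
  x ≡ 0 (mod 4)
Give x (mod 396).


Moduli 11, 9, 4 are pairwise coprime; by CRT there is a unique solution modulo M = 11 · 9 · 4 = 396.
Solve pairwise, accumulating the modulus:
  Start with x ≡ 5 (mod 11).
  Combine with x ≡ 5 (mod 9): since gcd(11, 9) = 1, we get a unique residue mod 99.
    Write x = 5 + 11·t and substitute into x ≡ 5 (mod 9): 11·t ≡ 5 − 5 = 0 (mod 9).
    Reduce coefficients mod 9: 2·t ≡ 0 (mod 9).
    The inverse of 2 mod 9 is 5 (since 2·5 = 10 = 1·9 + 1), so t ≡ 5·0 = 0 ≡ 0 (mod 9).
    Then x = 5 + 11·0 = 5, valid modulo lcm(11, 9) = 99: x ≡ 5 (mod 99).
  Combine with x ≡ 0 (mod 4): since gcd(99, 4) = 1, we get a unique residue mod 396.
    Write x = 5 + 99·t and substitute into x ≡ 0 (mod 4): 99·t ≡ 0 − 5 = -5 (mod 4).
    Reduce coefficients mod 4: 3·t ≡ 3 (mod 4).
    The inverse of 3 mod 4 is 3 (since 3·3 = 9 = 2·4 + 1), so t ≡ 3·3 = 9 ≡ 1 (mod 4).
    Then x = 5 + 99·1 = 104, valid modulo lcm(99, 4) = 396: x ≡ 104 (mod 396).
Verify: 104 mod 11 = 5 ✓, 104 mod 9 = 5 ✓, 104 mod 4 = 0 ✓.

x ≡ 104 (mod 396).


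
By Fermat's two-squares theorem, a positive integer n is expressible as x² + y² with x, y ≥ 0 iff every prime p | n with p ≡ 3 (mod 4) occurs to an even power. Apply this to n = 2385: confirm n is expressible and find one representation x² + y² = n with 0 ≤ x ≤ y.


Step 1: Factor n = 2385 = 3^2 · 5 · 53.
Step 2: Check the mod-4 condition on each prime factor: 3 ≡ 3 (mod 4), exponent 2 (must be even); 5 ≡ 1 (mod 4), exponent 1; 53 ≡ 1 (mod 4), exponent 1.
All primes ≡ 3 (mod 4) appear to even exponent (or don't appear), so by the two-squares theorem n IS expressible as a sum of two squares.
Step 3: Build a representation. Group n = k² · m with k = 3 and m = 5 · 53 = 265 (a product of primes ≡ 1 (mod 4)); a representation of m scales to one of n via (k·x)² + (k·y)² = k²(x² + y²). Each prime p ≡ 1 (mod 4) is itself a sum of two squares; find a² by testing p − a² for a perfect square:
  5: 5 − 1² = 4 = 2² ⇒ 5 = 1² + 2².
  53: 53 − 1² = 52, 53 − 2² = 49 = 7² ⇒ 53 = 2² + 7².
  Combine using the Brahmagupta–Fibonacci identity (a² + b²)(c² + d²) = (ac − bd)² + (ad + bc)² = (ac + bd)² + (ad − bc)²:
  5 · 53 = 265: from (1² + 2²)(2² + 7²), take (1·2 − 2·7, 1·7 + 2·2) = (2 − 14, 7 + 4) = (-12, 11); dropping signs (only squares matter) gives (12, 11); check 12² + 11² = 144 + 121 = 265 ✓.
  Scale by k = 3: (3·12, 3·11) = (36, 33).
Step 4: Order so x ≤ y and verify: 33² + 36² = 1089 + 1296 = 2385 = n. ✓

n = 2385 = 33² + 36² (one valid representation with x ≤ y).


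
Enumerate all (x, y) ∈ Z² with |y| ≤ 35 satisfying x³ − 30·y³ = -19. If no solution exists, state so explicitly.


The equation is x³ - 30y³ = -19. For fixed y, x³ = 30·y³ − 19, so a solution requires the RHS to be a perfect cube.
Strategy: iterate y from -35 to 35, compute RHS = 30·y³ − 19, and check whether it is a (positive or negative) perfect cube.
Check small values of y:
  y = 0: RHS = -19 is not a perfect cube.
  y = 1: RHS = 11 is not a perfect cube.
  y = -1: RHS = -49 is not a perfect cube.
  y = 2: RHS = 221 is not a perfect cube.
  y = -2: RHS = -259 is not a perfect cube.
  y = 3: RHS = 791 is not a perfect cube.
  y = -3: RHS = -829 is not a perfect cube.
Continuing the search up to |y| = 35 finds no solutions either.
No (x, y) in the scanned range satisfies the equation.

No integer solutions with |y| ≤ 35.


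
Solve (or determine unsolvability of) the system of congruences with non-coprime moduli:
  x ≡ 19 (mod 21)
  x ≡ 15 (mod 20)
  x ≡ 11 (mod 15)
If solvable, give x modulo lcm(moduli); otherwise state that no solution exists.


Moduli 21, 20, 15 are not pairwise coprime, so CRT works modulo lcm(m_i) when all pairwise compatibility conditions hold.
Pairwise compatibility: gcd(m_i, m_j) must divide a_i - a_j for every pair.
Merge one congruence at a time:
  Start: x ≡ 19 (mod 21).
  Combine with x ≡ 15 (mod 20): gcd(21, 20) = 1; 15 - 19 = -4, which IS divisible by 1, so compatible.
    Write x = 19 + 21·t and substitute into x ≡ 15 (mod 20): 21·t ≡ 15 − 19 = -4 (mod 20).
    Reduce coefficients mod 20: 1·t ≡ 16 (mod 20).
    So t ≡ 16 (mod 20).
    Then x = 19 + 21·16 = 355, valid modulo lcm(21, 20) = 420: x ≡ 355 (mod 420).
  Combine with x ≡ 11 (mod 15): gcd(420, 15) = 15, and 11 - 355 = -344 is NOT divisible by 15.
    ⇒ system is inconsistent (no integer solution).

No solution (the system is inconsistent).


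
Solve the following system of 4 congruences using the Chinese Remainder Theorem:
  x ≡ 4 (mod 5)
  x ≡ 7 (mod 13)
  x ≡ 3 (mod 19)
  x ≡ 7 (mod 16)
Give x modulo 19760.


Product of moduli M = 5 · 13 · 19 · 16 = 19760.
Merge one congruence at a time:
  Start: x ≡ 4 (mod 5).
  Combine with x ≡ 7 (mod 13); new modulus lcm = 65.
    Write x = 4 + 5·t and substitute into x ≡ 7 (mod 13): 5·t ≡ 7 − 4 = 3 (mod 13).
    The inverse of 5 mod 13 is 8 (since 5·8 = 40 = 3·13 + 1), so t ≡ 8·3 = 24 ≡ 11 (mod 13).
    Then x = 4 + 5·11 = 59, valid modulo lcm(5, 13) = 65: x ≡ 59 (mod 65).
  Combine with x ≡ 3 (mod 19); new modulus lcm = 1235.
    Write x = 59 + 65·t and substitute into x ≡ 3 (mod 19): 65·t ≡ 3 − 59 = -56 (mod 19).
    Reduce coefficients mod 19: 8·t ≡ 1 (mod 19).
    The inverse of 8 mod 19 is 12 (since 8·12 = 96 = 5·19 + 1), so t ≡ 12·1 = 12 ≡ 12 (mod 19).
    Then x = 59 + 65·12 = 839, valid modulo lcm(65, 19) = 1235: x ≡ 839 (mod 1235).
  Combine with x ≡ 7 (mod 16); new modulus lcm = 19760.
    Write x = 839 + 1235·t and substitute into x ≡ 7 (mod 16): 1235·t ≡ 7 − 839 = -832 (mod 16).
    Reduce coefficients mod 16: 3·t ≡ 0 (mod 16).
    The inverse of 3 mod 16 is 11 (since 3·11 = 33 = 2·16 + 1), so t ≡ 11·0 = 0 ≡ 0 (mod 16).
    Then x = 839 + 1235·0 = 839, valid modulo lcm(1235, 16) = 19760: x ≡ 839 (mod 19760).
Verify against each original: 839 mod 5 = 4, 839 mod 13 = 7, 839 mod 19 = 3, 839 mod 16 = 7.

x ≡ 839 (mod 19760).


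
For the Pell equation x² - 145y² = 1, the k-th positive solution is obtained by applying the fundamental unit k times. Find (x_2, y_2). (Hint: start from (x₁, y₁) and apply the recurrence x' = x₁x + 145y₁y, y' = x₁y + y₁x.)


Step 1: Find the fundamental solution (x₁, y₁) of x² - 145y² = 1.
  Expand √145 as a continued fraction. a₀ = ⌊√145⌋ = 12; iterate m_{k+1} = d_k·a_k − m_k, d_{k+1} = (145 − m_{k+1}²)/d_k, a_{k+1} = ⌊(a₀ + m_{k+1})/d_{k+1}⌋ (starting m₀ = 0, d₀ = 1), with convergents p_k = a_k·p_{k-1} + p_{k-2}, q_k = a_k·q_{k-1} + q_{k-2} (p₋₁ = 1, q₋₁ = 0):
  k = 0: a₀ = 12; p₀/q₀ = 12/1; p₀² − 145·q₀² = 144 − 145 = -1.
  k = 1: m = 12, d = 1, a = ⌊(12 + 12)/1⌋ = 24; p/q = (24·12 + 1)/(24·1 + 0) = 289/24; p² − 145·q² = 83521 − 83520 = 1.
  The first convergent with p² − 145·q² = 1 gives the fundamental solution (x₁, y₁) = (289, 24).
Step 2: Apply the recurrence (x_{n+1}, y_{n+1}) = (x₁x_n + 145y₁y_n, x₁y_n + y₁x_n) repeatedly.
  From (x_1, y_1) = (289, 24): x_2 = 289·289 + 145·24·24 = 167041; y_2 = 289·24 + 24·289 = 13872.
Step 3: Verify x_2² - 145·y_2² = 27902695681 - 27902695680 = 1 (should be 1). ✓

(x_1, y_1) = (289, 24); (x_2, y_2) = (167041, 13872).


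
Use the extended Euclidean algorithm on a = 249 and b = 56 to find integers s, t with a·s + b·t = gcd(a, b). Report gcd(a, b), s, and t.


Euclidean algorithm on (249, 56) — divide until remainder is 0:
  249 = 4 · 56 + 25
  56 = 2 · 25 + 6
  25 = 4 · 6 + 1
  6 = 6 · 1 + 0
gcd(249, 56) = 1.
Track Bezout coefficients alongside the remainders: start with r₀ = 249 = a·1 + b·0 (s = 1, t = 0) and r₁ = 56 = a·0 + b·1 (s = 0, t = 1); each new remainder r_{k+1} = r_{k-1} − q_k·r_k inherits s_{k+1} = s_{k-1} − q_k·s_k, t_{k+1} = t_{k-1} − q_k·t_k, so r_k = a·s_k + b·t_k at every step:
  q = 4: r = 25, s = 1 − 4·0 = 1, t = 0 − 4·1 = -4  (check: 249·1 + 56·(-4) = 25)
  q = 2: r = 6, s = 0 − 2·1 = -2, t = 1 − 2·(-4) = 9  (check: 249·(-2) + 56·9 = 6)
  q = 4: r = 1, s = 1 − 4·(-2) = 9, t = -4 − 4·9 = -40  (check: 249·9 + 56·(-40) = 1)
The row with r = 1 (the gcd) gives the Bezout coefficients s = 9, t = -40.
Result: 249 · (9) + 56 · (-40) = 1.

gcd(249, 56) = 1; s = 9, t = -40 (check: 249·9 + 56·(-40) = 1).


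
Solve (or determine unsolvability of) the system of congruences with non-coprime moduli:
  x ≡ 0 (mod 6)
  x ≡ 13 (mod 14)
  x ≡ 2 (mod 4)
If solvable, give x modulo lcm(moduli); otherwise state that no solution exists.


Moduli 6, 14, 4 are not pairwise coprime, so CRT works modulo lcm(m_i) when all pairwise compatibility conditions hold.
Pairwise compatibility: gcd(m_i, m_j) must divide a_i - a_j for every pair.
Merge one congruence at a time:
  Start: x ≡ 0 (mod 6).
  Combine with x ≡ 13 (mod 14): gcd(6, 14) = 2, and 13 - 0 = 13 is NOT divisible by 2.
    ⇒ system is inconsistent (no integer solution).

No solution (the system is inconsistent).


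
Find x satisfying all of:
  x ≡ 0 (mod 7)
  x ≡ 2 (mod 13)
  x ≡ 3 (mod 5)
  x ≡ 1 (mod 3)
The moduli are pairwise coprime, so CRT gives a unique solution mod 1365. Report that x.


Product of moduli M = 7 · 13 · 5 · 3 = 1365.
Merge one congruence at a time:
  Start: x ≡ 0 (mod 7).
  Combine with x ≡ 2 (mod 13); new modulus lcm = 91.
    Write x = 0 + 7·t and substitute into x ≡ 2 (mod 13): 7·t ≡ 2 − 0 = 2 (mod 13).
    The inverse of 7 mod 13 is 2 (since 7·2 = 14 = 1·13 + 1), so t ≡ 2·2 = 4 ≡ 4 (mod 13).
    Then x = 0 + 7·4 = 28, valid modulo lcm(7, 13) = 91: x ≡ 28 (mod 91).
  Combine with x ≡ 3 (mod 5); new modulus lcm = 455.
    Write x = 28 + 91·t and substitute into x ≡ 3 (mod 5): 91·t ≡ 3 − 28 = -25 (mod 5).
    Reduce coefficients mod 5: 1·t ≡ 0 (mod 5).
    So t ≡ 0 (mod 5).
    Then x = 28 + 91·0 = 28, valid modulo lcm(91, 5) = 455: x ≡ 28 (mod 455).
  Combine with x ≡ 1 (mod 3); new modulus lcm = 1365.
    Write x = 28 + 455·t and substitute into x ≡ 1 (mod 3): 455·t ≡ 1 − 28 = -27 (mod 3).
    Reduce coefficients mod 3: 2·t ≡ 0 (mod 3).
    The inverse of 2 mod 3 is 2 (since 2·2 = 4 = 1·3 + 1), so t ≡ 2·0 = 0 ≡ 0 (mod 3).
    Then x = 28 + 455·0 = 28, valid modulo lcm(455, 3) = 1365: x ≡ 28 (mod 1365).
Verify against each original: 28 mod 7 = 0, 28 mod 13 = 2, 28 mod 5 = 3, 28 mod 3 = 1.

x ≡ 28 (mod 1365).


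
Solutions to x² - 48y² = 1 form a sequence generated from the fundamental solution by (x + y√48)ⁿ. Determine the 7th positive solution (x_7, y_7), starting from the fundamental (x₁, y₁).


Step 1: Find the fundamental solution (x₁, y₁) of x² - 48y² = 1.
  Expand √48 as a continued fraction. a₀ = ⌊√48⌋ = 6; iterate m_{k+1} = d_k·a_k − m_k, d_{k+1} = (48 − m_{k+1}²)/d_k, a_{k+1} = ⌊(a₀ + m_{k+1})/d_{k+1}⌋ (starting m₀ = 0, d₀ = 1), with convergents p_k = a_k·p_{k-1} + p_{k-2}, q_k = a_k·q_{k-1} + q_{k-2} (p₋₁ = 1, q₋₁ = 0):
  k = 0: a₀ = 6; p₀/q₀ = 6/1; p₀² − 48·q₀² = 36 − 48 = -12.
  k = 1: m = 6, d = 12, a = ⌊(6 + 6)/12⌋ = 1; p/q = (1·6 + 1)/(1·1 + 0) = 7/1; p² − 48·q² = 49 − 48 = 1.
  The first convergent with p² − 48·q² = 1 gives the fundamental solution (x₁, y₁) = (7, 1).
Step 2: Apply the recurrence (x_{n+1}, y_{n+1}) = (x₁x_n + 48y₁y_n, x₁y_n + y₁x_n) repeatedly.
  From (x_1, y_1) = (7, 1): x_2 = 7·7 + 48·1·1 = 97; y_2 = 7·1 + 1·7 = 14.
  From (x_2, y_2) = (97, 14): x_3 = 7·97 + 48·1·14 = 1351; y_3 = 7·14 + 1·97 = 195.
  From (x_3, y_3) = (1351, 195): x_4 = 7·1351 + 48·1·195 = 18817; y_4 = 7·195 + 1·1351 = 2716.
  From (x_4, y_4) = (18817, 2716): x_5 = 7·18817 + 48·1·2716 = 262087; y_5 = 7·2716 + 1·18817 = 37829.
  From (x_5, y_5) = (262087, 37829): x_6 = 7·262087 + 48·1·37829 = 3650401; y_6 = 7·37829 + 1·262087 = 526890.
  From (x_6, y_6) = (3650401, 526890): x_7 = 7·3650401 + 48·1·526890 = 50843527; y_7 = 7·526890 + 1·3650401 = 7338631.
Step 3: Verify x_7² - 48·y_7² = 2585064237799729 - 2585064237799728 = 1 (should be 1). ✓

(x_1, y_1) = (7, 1); (x_7, y_7) = (50843527, 7338631).


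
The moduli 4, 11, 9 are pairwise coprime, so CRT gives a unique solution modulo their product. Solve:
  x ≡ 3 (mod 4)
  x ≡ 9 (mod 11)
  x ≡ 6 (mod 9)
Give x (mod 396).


Moduli 4, 11, 9 are pairwise coprime; by CRT there is a unique solution modulo M = 4 · 11 · 9 = 396.
Solve pairwise, accumulating the modulus:
  Start with x ≡ 3 (mod 4).
  Combine with x ≡ 9 (mod 11): since gcd(4, 11) = 1, we get a unique residue mod 44.
    Write x = 3 + 4·t and substitute into x ≡ 9 (mod 11): 4·t ≡ 9 − 3 = 6 (mod 11).
    The inverse of 4 mod 11 is 3 (since 4·3 = 12 = 1·11 + 1), so t ≡ 3·6 = 18 ≡ 7 (mod 11).
    Then x = 3 + 4·7 = 31, valid modulo lcm(4, 11) = 44: x ≡ 31 (mod 44).
  Combine with x ≡ 6 (mod 9): since gcd(44, 9) = 1, we get a unique residue mod 396.
    Write x = 31 + 44·t and substitute into x ≡ 6 (mod 9): 44·t ≡ 6 − 31 = -25 (mod 9).
    Reduce coefficients mod 9: 8·t ≡ 2 (mod 9).
    The inverse of 8 mod 9 is 8 (since 8·8 = 64 = 7·9 + 1), so t ≡ 8·2 = 16 ≡ 7 (mod 9).
    Then x = 31 + 44·7 = 339, valid modulo lcm(44, 9) = 396: x ≡ 339 (mod 396).
Verify: 339 mod 4 = 3 ✓, 339 mod 11 = 9 ✓, 339 mod 9 = 6 ✓.

x ≡ 339 (mod 396).


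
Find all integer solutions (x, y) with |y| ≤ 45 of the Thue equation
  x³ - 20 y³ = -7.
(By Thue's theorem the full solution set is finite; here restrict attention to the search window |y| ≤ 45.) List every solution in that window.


The equation is x³ - 20y³ = -7. For fixed y, x³ = 20·y³ − 7, so a solution requires the RHS to be a perfect cube.
Strategy: iterate y from -45 to 45, compute RHS = 20·y³ − 7, and check whether it is a (positive or negative) perfect cube.
Check small values of y:
  y = 0: RHS = -7 is not a perfect cube.
  y = 1: RHS = 13 is not a perfect cube.
  y = -1: RHS = -27 = (-3)³ ⇒ x = -3 works.
  y = 2: RHS = 153 is not a perfect cube.
  y = -2: RHS = -167 is not a perfect cube.
  y = 3: RHS = 533 is not a perfect cube.
  y = -3: RHS = -547 is not a perfect cube.
Continuing the search up to |y| = 45 finds no further solutions beyond those listed.
Collected solutions: (-3, -1).

Solutions (with |y| ≤ 45): (-3, -1).


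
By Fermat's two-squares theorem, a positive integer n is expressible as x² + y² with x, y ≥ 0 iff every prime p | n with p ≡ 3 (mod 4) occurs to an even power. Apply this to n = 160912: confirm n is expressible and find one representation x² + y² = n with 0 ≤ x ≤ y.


Step 1: Factor n = 160912 = 2^4 · 89 · 113.
Step 2: Check the mod-4 condition on each prime factor: 2 = 2 (special); 89 ≡ 1 (mod 4), exponent 1; 113 ≡ 1 (mod 4), exponent 1.
All primes ≡ 3 (mod 4) appear to even exponent (or don't appear), so by the two-squares theorem n IS expressible as a sum of two squares.
Step 3: Build a representation. Group n = k² · m with k = 4 and m = 89 · 113 = 10057 (a product of primes ≡ 1 (mod 4)); a representation of m scales to one of n via (k·x)² + (k·y)² = k²(x² + y²). Each prime p ≡ 1 (mod 4) is itself a sum of two squares; find a² by testing p − a² for a perfect square:
  89: 89 − 1² = 88, 89 − 2² = 85, 89 − 3² = 80, 89 − 4² = 73, 89 − 5² = 64 = 8² ⇒ 89 = 5² + 8².
  113: 113 − 1² = 112, 113 − 2² = 109, 113 − 3² = 104, 113 − 4² = 97, 113 − 5² = 88, 113 − 6² = 77, 113 − 7² = 64 = 8² ⇒ 113 = 7² + 8².
  Combine using the Brahmagupta–Fibonacci identity (a² + b²)(c² + d²) = (ac − bd)² + (ad + bc)² = (ac + bd)² + (ad − bc)²:
  89 · 113 = 10057: from (5² + 8²)(7² + 8²), take (5·7 − 8·8, 5·8 + 8·7) = (35 − 64, 40 + 56) = (-29, 96); dropping signs (only squares matter) gives (29, 96); check 29² + 96² = 841 + 9216 = 10057 ✓.
  Scale by k = 4: (4·29, 4·96) = (116, 384).
Step 4: Order so x ≤ y and verify: 116² + 384² = 13456 + 147456 = 160912 = n. ✓

n = 160912 = 116² + 384² (one valid representation with x ≤ y).


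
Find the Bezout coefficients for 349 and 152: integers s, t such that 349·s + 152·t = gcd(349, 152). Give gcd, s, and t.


Euclidean algorithm on (349, 152) — divide until remainder is 0:
  349 = 2 · 152 + 45
  152 = 3 · 45 + 17
  45 = 2 · 17 + 11
  17 = 1 · 11 + 6
  11 = 1 · 6 + 5
  6 = 1 · 5 + 1
  5 = 5 · 1 + 0
gcd(349, 152) = 1.
Track Bezout coefficients alongside the remainders: start with r₀ = 349 = a·1 + b·0 (s = 1, t = 0) and r₁ = 152 = a·0 + b·1 (s = 0, t = 1); each new remainder r_{k+1} = r_{k-1} − q_k·r_k inherits s_{k+1} = s_{k-1} − q_k·s_k, t_{k+1} = t_{k-1} − q_k·t_k, so r_k = a·s_k + b·t_k at every step:
  q = 2: r = 45, s = 1 − 2·0 = 1, t = 0 − 2·1 = -2  (check: 349·1 + 152·(-2) = 45)
  q = 3: r = 17, s = 0 − 3·1 = -3, t = 1 − 3·(-2) = 7  (check: 349·(-3) + 152·7 = 17)
  q = 2: r = 11, s = 1 − 2·(-3) = 7, t = -2 − 2·7 = -16  (check: 349·7 + 152·(-16) = 11)
  q = 1: r = 6, s = -3 − 1·7 = -10, t = 7 − 1·(-16) = 23  (check: 349·(-10) + 152·23 = 6)
  q = 1: r = 5, s = 7 − 1·(-10) = 17, t = -16 − 1·23 = -39  (check: 349·17 + 152·(-39) = 5)
  q = 1: r = 1, s = -10 − 1·17 = -27, t = 23 − 1·(-39) = 62  (check: 349·(-27) + 152·62 = 1)
The row with r = 1 (the gcd) gives the Bezout coefficients s = -27, t = 62.
Result: 349 · (-27) + 152 · (62) = 1.

gcd(349, 152) = 1; s = -27, t = 62 (check: 349·(-27) + 152·62 = 1).


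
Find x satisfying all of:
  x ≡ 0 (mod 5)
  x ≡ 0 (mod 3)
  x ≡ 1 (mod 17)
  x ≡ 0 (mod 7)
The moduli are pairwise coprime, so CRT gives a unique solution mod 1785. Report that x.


Product of moduli M = 5 · 3 · 17 · 7 = 1785.
Merge one congruence at a time:
  Start: x ≡ 0 (mod 5).
  Combine with x ≡ 0 (mod 3); new modulus lcm = 15.
    Write x = 0 + 5·t and substitute into x ≡ 0 (mod 3): 5·t ≡ 0 − 0 = 0 (mod 3).
    Reduce coefficients mod 3: 2·t ≡ 0 (mod 3).
    The inverse of 2 mod 3 is 2 (since 2·2 = 4 = 1·3 + 1), so t ≡ 2·0 = 0 ≡ 0 (mod 3).
    Then x = 0 + 5·0 = 0, valid modulo lcm(5, 3) = 15: x ≡ 0 (mod 15).
  Combine with x ≡ 1 (mod 17); new modulus lcm = 255.
    Write x = 0 + 15·t and substitute into x ≡ 1 (mod 17): 15·t ≡ 1 − 0 = 1 (mod 17).
    The inverse of 15 mod 17 is 8 (since 15·8 = 120 = 7·17 + 1), so t ≡ 8·1 = 8 ≡ 8 (mod 17).
    Then x = 0 + 15·8 = 120, valid modulo lcm(15, 17) = 255: x ≡ 120 (mod 255).
  Combine with x ≡ 0 (mod 7); new modulus lcm = 1785.
    Write x = 120 + 255·t and substitute into x ≡ 0 (mod 7): 255·t ≡ 0 − 120 = -120 (mod 7).
    Reduce coefficients mod 7: 3·t ≡ 6 (mod 7).
    The inverse of 3 mod 7 is 5 (since 3·5 = 15 = 2·7 + 1), so t ≡ 5·6 = 30 ≡ 2 (mod 7).
    Then x = 120 + 255·2 = 630, valid modulo lcm(255, 7) = 1785: x ≡ 630 (mod 1785).
Verify against each original: 630 mod 5 = 0, 630 mod 3 = 0, 630 mod 17 = 1, 630 mod 7 = 0.

x ≡ 630 (mod 1785).


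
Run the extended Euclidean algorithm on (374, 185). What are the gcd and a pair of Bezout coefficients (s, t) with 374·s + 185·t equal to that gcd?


Euclidean algorithm on (374, 185) — divide until remainder is 0:
  374 = 2 · 185 + 4
  185 = 46 · 4 + 1
  4 = 4 · 1 + 0
gcd(374, 185) = 1.
Track Bezout coefficients alongside the remainders: start with r₀ = 374 = a·1 + b·0 (s = 1, t = 0) and r₁ = 185 = a·0 + b·1 (s = 0, t = 1); each new remainder r_{k+1} = r_{k-1} − q_k·r_k inherits s_{k+1} = s_{k-1} − q_k·s_k, t_{k+1} = t_{k-1} − q_k·t_k, so r_k = a·s_k + b·t_k at every step:
  q = 2: r = 4, s = 1 − 2·0 = 1, t = 0 − 2·1 = -2  (check: 374·1 + 185·(-2) = 4)
  q = 46: r = 1, s = 0 − 46·1 = -46, t = 1 − 46·(-2) = 93  (check: 374·(-46) + 185·93 = 1)
The row with r = 1 (the gcd) gives the Bezout coefficients s = -46, t = 93.
Result: 374 · (-46) + 185 · (93) = 1.

gcd(374, 185) = 1; s = -46, t = 93 (check: 374·(-46) + 185·93 = 1).


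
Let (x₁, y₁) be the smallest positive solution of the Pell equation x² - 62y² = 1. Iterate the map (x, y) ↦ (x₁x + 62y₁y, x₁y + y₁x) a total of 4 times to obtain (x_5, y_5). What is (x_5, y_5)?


Step 1: Find the fundamental solution (x₁, y₁) of x² - 62y² = 1.
  Expand √62 as a continued fraction. a₀ = ⌊√62⌋ = 7; iterate m_{k+1} = d_k·a_k − m_k, d_{k+1} = (62 − m_{k+1}²)/d_k, a_{k+1} = ⌊(a₀ + m_{k+1})/d_{k+1}⌋ (starting m₀ = 0, d₀ = 1), with convergents p_k = a_k·p_{k-1} + p_{k-2}, q_k = a_k·q_{k-1} + q_{k-2} (p₋₁ = 1, q₋₁ = 0):
  k = 0: a₀ = 7; p₀/q₀ = 7/1; p₀² − 62·q₀² = 49 − 62 = -13.
  k = 1: m = 7, d = 13, a = ⌊(7 + 7)/13⌋ = 1; p/q = (1·7 + 1)/(1·1 + 0) = 8/1; p² − 62·q² = 64 − 62 = 2.
  k = 2: m = 6, d = 2, a = ⌊(7 + 6)/2⌋ = 6; p/q = (6·8 + 7)/(6·1 + 1) = 55/7; p² − 62·q² = 3025 − 3038 = -13.
  k = 3: m = 6, d = 13, a = ⌊(7 + 6)/13⌋ = 1; p/q = (1·55 + 8)/(1·7 + 1) = 63/8; p² − 62·q² = 3969 − 3968 = 1.
  The first convergent with p² − 62·q² = 1 gives the fundamental solution (x₁, y₁) = (63, 8).
Step 2: Apply the recurrence (x_{n+1}, y_{n+1}) = (x₁x_n + 62y₁y_n, x₁y_n + y₁x_n) repeatedly.
  From (x_1, y_1) = (63, 8): x_2 = 63·63 + 62·8·8 = 7937; y_2 = 63·8 + 8·63 = 1008.
  From (x_2, y_2) = (7937, 1008): x_3 = 63·7937 + 62·8·1008 = 999999; y_3 = 63·1008 + 8·7937 = 127000.
  From (x_3, y_3) = (999999, 127000): x_4 = 63·999999 + 62·8·127000 = 125991937; y_4 = 63·127000 + 8·999999 = 16000992.
  From (x_4, y_4) = (125991937, 16000992): x_5 = 63·125991937 + 62·8·16000992 = 15873984063; y_5 = 63·16000992 + 8·125991937 = 2015997992.
Step 3: Verify x_5² - 62·y_5² = 251983370032377987969 - 251983370032377987968 = 1 (should be 1). ✓

(x_1, y_1) = (63, 8); (x_5, y_5) = (15873984063, 2015997992).


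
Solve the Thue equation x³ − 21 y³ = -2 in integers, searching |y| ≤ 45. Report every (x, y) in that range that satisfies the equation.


The equation is x³ - 21y³ = -2. For fixed y, x³ = 21·y³ − 2, so a solution requires the RHS to be a perfect cube.
Strategy: iterate y from -45 to 45, compute RHS = 21·y³ − 2, and check whether it is a (positive or negative) perfect cube.
Check small values of y:
  y = 0: RHS = -2 is not a perfect cube.
  y = 1: RHS = 19 is not a perfect cube.
  y = -1: RHS = -23 is not a perfect cube.
  y = 2: RHS = 166 is not a perfect cube.
  y = -2: RHS = -170 is not a perfect cube.
  y = 3: RHS = 565 is not a perfect cube.
  y = -3: RHS = -569 is not a perfect cube.
Continuing the search up to |y| = 45 finds no solutions either.
No (x, y) in the scanned range satisfies the equation.

No integer solutions with |y| ≤ 45.


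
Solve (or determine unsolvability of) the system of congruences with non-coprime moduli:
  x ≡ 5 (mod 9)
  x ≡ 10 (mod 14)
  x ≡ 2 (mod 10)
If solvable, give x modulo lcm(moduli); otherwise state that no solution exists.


Moduli 9, 14, 10 are not pairwise coprime, so CRT works modulo lcm(m_i) when all pairwise compatibility conditions hold.
Pairwise compatibility: gcd(m_i, m_j) must divide a_i - a_j for every pair.
Merge one congruence at a time:
  Start: x ≡ 5 (mod 9).
  Combine with x ≡ 10 (mod 14): gcd(9, 14) = 1; 10 - 5 = 5, which IS divisible by 1, so compatible.
    Write x = 5 + 9·t and substitute into x ≡ 10 (mod 14): 9·t ≡ 10 − 5 = 5 (mod 14).
    The inverse of 9 mod 14 is 11 (since 9·11 = 99 = 7·14 + 1), so t ≡ 11·5 = 55 ≡ 13 (mod 14).
    Then x = 5 + 9·13 = 122, valid modulo lcm(9, 14) = 126: x ≡ 122 (mod 126).
  Combine with x ≡ 2 (mod 10): gcd(126, 10) = 2; 2 - 122 = -120, which IS divisible by 2, so compatible.
    Write x = 122 + 126·t and substitute into x ≡ 2 (mod 10): 126·t ≡ 2 − 122 = -120 (mod 10).
    Divide the congruence (and modulus) by g = 2: 63·t ≡ -60 (mod 5).
    Reduce coefficients mod 5: 3·t ≡ 0 (mod 5).
    The inverse of 3 mod 5 is 2 (since 3·2 = 6 = 1·5 + 1), so t ≡ 2·0 = 0 ≡ 0 (mod 5).
    Then x = 122 + 126·0 = 122, valid modulo lcm(126, 10) = 630: x ≡ 122 (mod 630).
Verify: 122 mod 9 = 5, 122 mod 14 = 10, 122 mod 10 = 2.

x ≡ 122 (mod 630).


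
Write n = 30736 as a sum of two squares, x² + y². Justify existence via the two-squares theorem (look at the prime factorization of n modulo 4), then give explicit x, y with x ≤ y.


Step 1: Factor n = 30736 = 2^4 · 17 · 113.
Step 2: Check the mod-4 condition on each prime factor: 2 = 2 (special); 17 ≡ 1 (mod 4), exponent 1; 113 ≡ 1 (mod 4), exponent 1.
All primes ≡ 3 (mod 4) appear to even exponent (or don't appear), so by the two-squares theorem n IS expressible as a sum of two squares.
Step 3: Build a representation. Group n = k² · m with k = 4 and m = 17 · 113 = 1921 (a product of primes ≡ 1 (mod 4)); a representation of m scales to one of n via (k·x)² + (k·y)² = k²(x² + y²). Each prime p ≡ 1 (mod 4) is itself a sum of two squares; find a² by testing p − a² for a perfect square:
  17: 17 − 1² = 16 = 4² ⇒ 17 = 1² + 4².
  113: 113 − 1² = 112, 113 − 2² = 109, 113 − 3² = 104, 113 − 4² = 97, 113 − 5² = 88, 113 − 6² = 77, 113 − 7² = 64 = 8² ⇒ 113 = 7² + 8².
  Combine using the Brahmagupta–Fibonacci identity (a² + b²)(c² + d²) = (ac − bd)² + (ad + bc)² = (ac + bd)² + (ad − bc)²:
  17 · 113 = 1921: from (1² + 4²)(7² + 8²), take (1·7 − 4·8, 1·8 + 4·7) = (7 − 32, 8 + 28) = (-25, 36); dropping signs (only squares matter) gives (25, 36); check 25² + 36² = 625 + 1296 = 1921 ✓.
  Scale by k = 4: (4·25, 4·36) = (100, 144).
Step 4: Order so x ≤ y and verify: 100² + 144² = 10000 + 20736 = 30736 = n. ✓

n = 30736 = 100² + 144² (one valid representation with x ≤ y).


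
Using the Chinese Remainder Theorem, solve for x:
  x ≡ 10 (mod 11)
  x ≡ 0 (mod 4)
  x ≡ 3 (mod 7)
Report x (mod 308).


Moduli 11, 4, 7 are pairwise coprime; by CRT there is a unique solution modulo M = 11 · 4 · 7 = 308.
Solve pairwise, accumulating the modulus:
  Start with x ≡ 10 (mod 11).
  Combine with x ≡ 0 (mod 4): since gcd(11, 4) = 1, we get a unique residue mod 44.
    Write x = 10 + 11·t and substitute into x ≡ 0 (mod 4): 11·t ≡ 0 − 10 = -10 (mod 4).
    Reduce coefficients mod 4: 3·t ≡ 2 (mod 4).
    The inverse of 3 mod 4 is 3 (since 3·3 = 9 = 2·4 + 1), so t ≡ 3·2 = 6 ≡ 2 (mod 4).
    Then x = 10 + 11·2 = 32, valid modulo lcm(11, 4) = 44: x ≡ 32 (mod 44).
  Combine with x ≡ 3 (mod 7): since gcd(44, 7) = 1, we get a unique residue mod 308.
    Write x = 32 + 44·t and substitute into x ≡ 3 (mod 7): 44·t ≡ 3 − 32 = -29 (mod 7).
    Reduce coefficients mod 7: 2·t ≡ 6 (mod 7).
    The inverse of 2 mod 7 is 4 (since 2·4 = 8 = 1·7 + 1), so t ≡ 4·6 = 24 ≡ 3 (mod 7).
    Then x = 32 + 44·3 = 164, valid modulo lcm(44, 7) = 308: x ≡ 164 (mod 308).
Verify: 164 mod 11 = 10 ✓, 164 mod 4 = 0 ✓, 164 mod 7 = 3 ✓.

x ≡ 164 (mod 308).


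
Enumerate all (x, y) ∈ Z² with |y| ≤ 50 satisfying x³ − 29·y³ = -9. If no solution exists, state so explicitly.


The equation is x³ - 29y³ = -9. For fixed y, x³ = 29·y³ − 9, so a solution requires the RHS to be a perfect cube.
Strategy: iterate y from -50 to 50, compute RHS = 29·y³ − 9, and check whether it is a (positive or negative) perfect cube.
Check small values of y:
  y = 0: RHS = -9 is not a perfect cube.
  y = 1: RHS = 20 is not a perfect cube.
  y = -1: RHS = -38 is not a perfect cube.
  y = 2: RHS = 223 is not a perfect cube.
  y = -2: RHS = -241 is not a perfect cube.
  y = 3: RHS = 774 is not a perfect cube.
  y = -3: RHS = -792 is not a perfect cube.
Continuing the search up to |y| = 50 finds no solutions either.
No (x, y) in the scanned range satisfies the equation.

No integer solutions with |y| ≤ 50.


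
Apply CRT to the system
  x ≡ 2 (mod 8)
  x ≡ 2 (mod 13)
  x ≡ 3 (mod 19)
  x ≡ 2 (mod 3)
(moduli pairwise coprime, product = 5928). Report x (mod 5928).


Product of moduli M = 8 · 13 · 19 · 3 = 5928.
Merge one congruence at a time:
  Start: x ≡ 2 (mod 8).
  Combine with x ≡ 2 (mod 13); new modulus lcm = 104.
    Write x = 2 + 8·t and substitute into x ≡ 2 (mod 13): 8·t ≡ 2 − 2 = 0 (mod 13).
    The inverse of 8 mod 13 is 5 (since 8·5 = 40 = 3·13 + 1), so t ≡ 5·0 = 0 ≡ 0 (mod 13).
    Then x = 2 + 8·0 = 2, valid modulo lcm(8, 13) = 104: x ≡ 2 (mod 104).
  Combine with x ≡ 3 (mod 19); new modulus lcm = 1976.
    Write x = 2 + 104·t and substitute into x ≡ 3 (mod 19): 104·t ≡ 3 − 2 = 1 (mod 19).
    Reduce coefficients mod 19: 9·t ≡ 1 (mod 19).
    The inverse of 9 mod 19 is 17 (since 9·17 = 153 = 8·19 + 1), so t ≡ 17·1 = 17 ≡ 17 (mod 19).
    Then x = 2 + 104·17 = 1770, valid modulo lcm(104, 19) = 1976: x ≡ 1770 (mod 1976).
  Combine with x ≡ 2 (mod 3); new modulus lcm = 5928.
    Write x = 1770 + 1976·t and substitute into x ≡ 2 (mod 3): 1976·t ≡ 2 − 1770 = -1768 (mod 3).
    Reduce coefficients mod 3: 2·t ≡ 2 (mod 3).
    The inverse of 2 mod 3 is 2 (since 2·2 = 4 = 1·3 + 1), so t ≡ 2·2 = 4 ≡ 1 (mod 3).
    Then x = 1770 + 1976·1 = 3746, valid modulo lcm(1976, 3) = 5928: x ≡ 3746 (mod 5928).
Verify against each original: 3746 mod 8 = 2, 3746 mod 13 = 2, 3746 mod 19 = 3, 3746 mod 3 = 2.

x ≡ 3746 (mod 5928).


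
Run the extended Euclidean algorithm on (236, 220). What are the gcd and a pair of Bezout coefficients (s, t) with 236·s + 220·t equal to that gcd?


Euclidean algorithm on (236, 220) — divide until remainder is 0:
  236 = 1 · 220 + 16
  220 = 13 · 16 + 12
  16 = 1 · 12 + 4
  12 = 3 · 4 + 0
gcd(236, 220) = 4.
Track Bezout coefficients alongside the remainders: start with r₀ = 236 = a·1 + b·0 (s = 1, t = 0) and r₁ = 220 = a·0 + b·1 (s = 0, t = 1); each new remainder r_{k+1} = r_{k-1} − q_k·r_k inherits s_{k+1} = s_{k-1} − q_k·s_k, t_{k+1} = t_{k-1} − q_k·t_k, so r_k = a·s_k + b·t_k at every step:
  q = 1: r = 16, s = 1 − 1·0 = 1, t = 0 − 1·1 = -1  (check: 236·1 + 220·(-1) = 16)
  q = 13: r = 12, s = 0 − 13·1 = -13, t = 1 − 13·(-1) = 14  (check: 236·(-13) + 220·14 = 12)
  q = 1: r = 4, s = 1 − 1·(-13) = 14, t = -1 − 1·14 = -15  (check: 236·14 + 220·(-15) = 4)
The row with r = 4 (the gcd) gives the Bezout coefficients s = 14, t = -15.
Result: 236 · (14) + 220 · (-15) = 4.

gcd(236, 220) = 4; s = 14, t = -15 (check: 236·14 + 220·(-15) = 4).


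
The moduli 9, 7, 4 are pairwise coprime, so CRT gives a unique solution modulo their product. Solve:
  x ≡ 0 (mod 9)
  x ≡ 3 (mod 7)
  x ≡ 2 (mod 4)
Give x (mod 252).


Moduli 9, 7, 4 are pairwise coprime; by CRT there is a unique solution modulo M = 9 · 7 · 4 = 252.
Solve pairwise, accumulating the modulus:
  Start with x ≡ 0 (mod 9).
  Combine with x ≡ 3 (mod 7): since gcd(9, 7) = 1, we get a unique residue mod 63.
    Write x = 0 + 9·t and substitute into x ≡ 3 (mod 7): 9·t ≡ 3 − 0 = 3 (mod 7).
    Reduce coefficients mod 7: 2·t ≡ 3 (mod 7).
    The inverse of 2 mod 7 is 4 (since 2·4 = 8 = 1·7 + 1), so t ≡ 4·3 = 12 ≡ 5 (mod 7).
    Then x = 0 + 9·5 = 45, valid modulo lcm(9, 7) = 63: x ≡ 45 (mod 63).
  Combine with x ≡ 2 (mod 4): since gcd(63, 4) = 1, we get a unique residue mod 252.
    Write x = 45 + 63·t and substitute into x ≡ 2 (mod 4): 63·t ≡ 2 − 45 = -43 (mod 4).
    Reduce coefficients mod 4: 3·t ≡ 1 (mod 4).
    The inverse of 3 mod 4 is 3 (since 3·3 = 9 = 2·4 + 1), so t ≡ 3·1 = 3 ≡ 3 (mod 4).
    Then x = 45 + 63·3 = 234, valid modulo lcm(63, 4) = 252: x ≡ 234 (mod 252).
Verify: 234 mod 9 = 0 ✓, 234 mod 7 = 3 ✓, 234 mod 4 = 2 ✓.

x ≡ 234 (mod 252).
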